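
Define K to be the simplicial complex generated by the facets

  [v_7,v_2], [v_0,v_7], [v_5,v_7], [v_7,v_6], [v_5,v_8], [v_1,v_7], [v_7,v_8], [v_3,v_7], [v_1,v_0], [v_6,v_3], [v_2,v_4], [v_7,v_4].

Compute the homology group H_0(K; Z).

H_0 = Z.

Take the total order v_0 < v_1 < v_2 < v_3 < v_4 < v_5 < v_6 < v_7 < v_8 on the vertex set. Then K (dimension 1) consists of the simplices:

  0-simplices (9): [v_0], [v_1], [v_2], [v_3], [v_4], [v_5], [v_6], [v_7], [v_8]
  1-simplices (12): [v_0,v_1], [v_0,v_7], [v_1,v_7], [v_2,v_4], [v_2,v_7], [v_3,v_6], [v_3,v_7], [v_4,v_7], [v_5,v_7], [v_5,v_8], [v_6,v_7], [v_7,v_8]

giving chain groups C_0 ≅ Z^9, C_1 ≅ Z^12.

The boundary map ∂_1: C_1 → C_0 maps an edge to its endpoints' difference, ∂[p,q] = q − p. For instance
  ∂[v_3,v_7] = [v_7] − [v_3].
This gives a 9×12 integer matrix of rank 8; reducing to Smith normal form yields diagonal entries (1,1,1,1,1,1,1,1).

Computing H_k = (kernel of ∂_k) / (image of ∂_{k+1}):

  H_0: rank C_0 − rank ∂_1 = 9 − 8 = 1, and the invariant factors of ∂_1 are all 1, so H_0 ≅ Z.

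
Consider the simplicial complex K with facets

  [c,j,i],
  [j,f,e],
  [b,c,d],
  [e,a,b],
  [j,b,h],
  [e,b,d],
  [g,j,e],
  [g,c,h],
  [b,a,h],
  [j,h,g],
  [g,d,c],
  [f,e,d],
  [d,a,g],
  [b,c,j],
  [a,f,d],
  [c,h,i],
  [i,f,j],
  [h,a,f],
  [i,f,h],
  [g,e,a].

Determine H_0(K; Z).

Order the vertices as a < b < c < d < e < f < g < h < i < j. Listing each simplex with vertices in this order, K has dimension 2 with simplices:

  0-simplices (10): a, b, c, d, e, f, g, h, i, j
  1-simplices (30): ab, ad, ae, af, ag, ah, bc, bd, be, bh, bj, cd, cg, ch, ci, cj, de, df, dg, ef, eg, ej, fh, fi, fj, gh, gj, hi, hj, ij
  2-simplices (20): abe, abh, adf, adg, aeg, afh, bcd, bcj, bde, bhj, cdg, cgh, chi, cij, def, efj, egj, fhi, fij, ghj

Hence C_0 ≅ Z^10, C_1 ≅ Z^30, C_2 ≅ Z^20.

∂_1: C_1 → C_0 is given by ∂[p,q] = [q] − [p]. For instance
  ∂af = f − a.
The 10×30 boundary matrix has rank 9 and Smith normal form diag(1,1,1,1,1,1,1,1,1).

The boundary map ∂_2: C_2 → C_1 acts by ∂[p,q,r] = [q,r] − [p,r] + [p,q]. For instance
  ∂abh = bh − ah + ab,
  ∂abe = be − ae + ab.
The resulting 30×20 matrix has rank 20, and its Smith normal form has invariant factors (1,1,1,1,1,1,1,1,1,1,1,1,1,1,1,1,1,1,1,2).

Reading off H_k = ker ∂_k / im ∂_{k+1}:

  H_0: rank C_0 − rank ∂_1 = 10 − 9 = 1, and the invariant factors of ∂_1 are all 1, so H_0 ≅ Z.

H_0 = Z.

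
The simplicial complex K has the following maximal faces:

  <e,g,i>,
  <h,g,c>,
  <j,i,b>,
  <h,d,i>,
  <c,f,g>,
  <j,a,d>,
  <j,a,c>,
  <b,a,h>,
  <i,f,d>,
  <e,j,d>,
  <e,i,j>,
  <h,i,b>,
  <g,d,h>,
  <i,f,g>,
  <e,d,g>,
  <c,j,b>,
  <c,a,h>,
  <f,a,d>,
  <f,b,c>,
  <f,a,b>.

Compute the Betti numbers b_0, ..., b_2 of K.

b_0 = 1, b_1 = 1, b_2 = 0.

K has 10 vertices, 30 edges, 20 triangles.
rank ∂_0 = 0, rank ∂_1 = 9 ⇒ b_0 = 10 − 0 − 9 = 1; all invariant factors of ∂_1 are 1 so no torsion. So H_0 ≅ Z.
rank ∂_1 = 9, rank ∂_2 = 20 ⇒ b_1 = 30 − 9 − 20 = 1; ∂_2 has invariant factor(s) [2] giving torsion. So H_1 ≅ Z ⊕ Z/2Z.
rank ∂_2 = 20, rank ∂_3 = 0 ⇒ b_2 = 20 − 20 − 0 = 0. So H_2 ≅ 0.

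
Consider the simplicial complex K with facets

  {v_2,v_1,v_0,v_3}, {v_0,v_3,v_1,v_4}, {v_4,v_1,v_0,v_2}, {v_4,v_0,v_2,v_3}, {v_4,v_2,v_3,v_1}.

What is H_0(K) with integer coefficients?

We work with the vertex ordering v_0 < v_1 < v_2 < v_3 < v_4. The simplices of K, each written with vertices in increasing order, are:

  0-simplices (5): [v_0], [v_1], [v_2], [v_3], [v_4]
  1-simplices (10): [v_0,v_1], [v_0,v_2], [v_0,v_3], [v_0,v_4], [v_1,v_2], [v_1,v_3], [v_1,v_4], [v_2,v_3], [v_2,v_4], [v_3,v_4]
  2-simplices (10): [v_0,v_1,v_2], [v_0,v_1,v_3], [v_0,v_1,v_4], [v_0,v_2,v_3], [v_0,v_2,v_4], [v_0,v_3,v_4], [v_1,v_2,v_3], [v_1,v_2,v_4], [v_1,v_3,v_4], [v_2,v_3,v_4]
  3-simplices (5): [v_0,v_1,v_2,v_3], [v_0,v_1,v_2,v_4], [v_0,v_1,v_3,v_4], [v_0,v_2,v_3,v_4], [v_1,v_2,v_3,v_4]

Hence C_0 ≅ Z^5, C_1 ≅ Z^10, C_2 ≅ Z^10, C_3 ≅ Z^5.

The boundary map ∂_1: C_1 → C_0 is given by ∂[p,q] = [q] − [p]. For instance
  ∂[v_0,v_1] = [v_1] − [v_0].
This gives a 5×10 integer matrix of rank 4; reducing to Smith normal form yields diagonal entries (1,1,1,1).

Boundary ∂_2: C_2 → C_1 sends each 2-simplex [p,q,r] to [q,r] − [p,r] + [p,q]. For instance
  ∂[v_0,v_1,v_3] = [v_1,v_3] − [v_0,v_3] + [v_0,v_1],
  ∂[v_1,v_3,v_4] = [v_3,v_4] − [v_1,v_4] + [v_1,v_3].
As a 10×10 matrix over Z this has rank 6, with invariant factors (1,1,1,1,1,1).

The boundary map ∂_3: C_3 → C_2 sends each 3-simplex σ to the alternating sum Σ_i (−1)^i (σ with its i-th vertex removed). For instance
  ∂[v_0,v_1,v_3,v_4] = [v_1,v_3,v_4] − [v_0,v_3,v_4] + [v_0,v_1,v_4] − [v_0,v_1,v_3],
  ∂[v_0,v_1,v_2,v_4] = [v_1,v_2,v_4] − [v_0,v_2,v_4] + [v_0,v_1,v_4] − [v_0,v_1,v_2].
The 10×5 boundary matrix has rank 4 and Smith normal form diag(1,1,1,1).

From H_k ≅ ker(∂_k) / im(∂_{k+1}) we obtain:

  H_0: rank C_0 − rank ∂_1 = 5 − 4 = 1, and the invariant factors of ∂_1 are all 1, so H_0 ≅ Z.

H_0 ≅ Z.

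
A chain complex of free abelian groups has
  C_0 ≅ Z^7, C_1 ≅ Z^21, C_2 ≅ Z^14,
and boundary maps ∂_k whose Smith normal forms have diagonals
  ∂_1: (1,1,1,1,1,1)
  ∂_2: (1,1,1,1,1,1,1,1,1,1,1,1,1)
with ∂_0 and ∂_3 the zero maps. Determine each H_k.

H_0 ≅ Z,  H_1 ≅ Z^2,  H_2 ≅ Z.

H_0: b_0 = 7 − 0 − 6 = 1; torsion from ∂_1 factors > 1: none. So H_0 ≅ Z.
H_1: b_1 = 21 − 6 − 13 = 2; torsion from ∂_2 factors > 1: none. So H_1 ≅ Z^2.
H_2: b_2 = 14 − 13 − 0 = 1; torsion from ∂_3 factors > 1: none. So H_2 ≅ Z.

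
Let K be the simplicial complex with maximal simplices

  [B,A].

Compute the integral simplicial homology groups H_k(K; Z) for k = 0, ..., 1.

Fix the vertex order A < B and write every simplex with vertices in increasing order. Then dim K = 1 and the simplices of K are:

  0-simplices (2): A, B
  1-simplices (1): AB

Hence C_0 ≅ Z^2, C_1 ≅ Z^1.

Boundary ∂_1: C_1 → C_0 maps an edge to its endpoints' difference, ∂[p,q] = q − p.
This gives a 2×1 integer matrix of rank 1; reducing to Smith normal form yields diagonal entries (1).

Computing H_k = (kernel of ∂_k) / (image of ∂_{k+1}):

  H_0: rank C_0 − rank ∂_1 = 2 − 1 = 1, and the invariant factors of ∂_1 are all 1, so H_0 ≅ Z.
  H_1: rank ker ∂_1 − rank ∂_2 = (1 − 1) − 0 = 0, and there is no ∂_2, so H_1 ≅ 0.

As a check, the Euler characteristic is 2 − 1 = 1, which agrees with 1 − 0 = 1.

H_0 ≅ Z,  H_1 = 0.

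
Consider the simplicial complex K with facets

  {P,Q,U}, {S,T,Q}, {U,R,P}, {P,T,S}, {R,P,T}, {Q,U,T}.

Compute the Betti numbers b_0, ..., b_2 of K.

Order the vertices as P < Q < R < S < T < U. Listing each simplex with vertices in this order, K has dimension 2 with simplices:

  0-simplices (6): P, Q, R, S, T, U
  1-simplices (12): PQ, PR, PS, PT, PU, QS, QT, QU, RT, RU, ST, TU
  2-simplices (6): PQU, PRT, PRU, PST, QST, QTU

giving chain groups C_0 ≅ Z^6, C_1 ≅ Z^12, C_2 ≅ Z^6.

Boundary ∂_1: C_1 → C_0 sends each edge [p,q] (with p < q) to q − p.
This gives a 6×12 integer matrix of rank 5; reducing to Smith normal form yields diagonal entries (1,1,1,1,1).

The boundary map ∂_2: C_2 → C_1 sends each 2-simplex [p,q,r] to [q,r] − [p,r] + [p,q]. For instance
  ∂PRU = RU − PU + PR,
  ∂PST = ST − PT + PS.
The 12×6 boundary matrix has rank 6 and Smith normal form diag(1,1,1,1,1,1).

Reading off H_k = ker ∂_k / im ∂_{k+1}:

  H_0: rank C_0 − rank ∂_1 = 6 − 5 = 1, and the invariant factors of ∂_1 are all 1, so H_0 = Z.
  H_1: rank ker ∂_1 − rank ∂_2 = (12 − 5) − 6 = 1, and the invariant factors of ∂_2 are all 1, so H_1 = Z.
  H_2: rank ker ∂_2 − rank ∂_3 = (6 − 6) − 0 = 0, and there is no ∂_3, so H_2 = 0.

(K is a triangulation of the cylinder S^1 x I.)

Hence the Betti numbers are b_0 = 1, b_1 = 1, b_2 = 0.

b_0 = 1, b_1 = 1, b_2 = 0.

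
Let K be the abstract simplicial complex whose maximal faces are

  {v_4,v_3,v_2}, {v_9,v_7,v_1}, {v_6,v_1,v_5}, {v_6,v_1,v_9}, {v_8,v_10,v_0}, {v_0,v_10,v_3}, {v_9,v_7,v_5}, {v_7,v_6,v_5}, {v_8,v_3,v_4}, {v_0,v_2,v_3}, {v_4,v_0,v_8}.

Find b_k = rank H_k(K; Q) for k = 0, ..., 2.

K has 11 vertices, 22 edges, 11 triangles.
rank ∂_0 = 0, rank ∂_1 = 9 ⇒ b_0 = 11 − 0 − 9 = 2; all invariant factors of ∂_1 are 1 so no torsion. So H_0 = Z^2.
rank ∂_1 = 9, rank ∂_2 = 11 ⇒ b_1 = 22 − 9 − 11 = 2; all invariant factors of ∂_2 are 1 so no torsion. So H_1 = Z^2.
rank ∂_2 = 11, rank ∂_3 = 0 ⇒ b_2 = 11 − 11 − 0 = 0. So H_2 = 0.

b_0 = 2, b_1 = 2, b_2 = 0.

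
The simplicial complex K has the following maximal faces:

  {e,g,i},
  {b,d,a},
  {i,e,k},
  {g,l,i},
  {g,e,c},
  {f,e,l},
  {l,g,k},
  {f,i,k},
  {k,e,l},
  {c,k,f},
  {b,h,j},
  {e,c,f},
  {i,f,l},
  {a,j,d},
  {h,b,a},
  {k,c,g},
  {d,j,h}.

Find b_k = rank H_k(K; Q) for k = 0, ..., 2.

K has 12 vertices, 28 edges, 17 triangles.
rank ∂_0 = 0, rank ∂_1 = 10 ⇒ b_0 = 12 − 0 − 10 = 2; all invariant factors of ∂_1 are 1 so no torsion. So H_0 ≅ Z^2.
rank ∂_1 = 10, rank ∂_2 = 17 ⇒ b_1 = 28 − 10 − 17 = 1; ∂_2 has invariant factor(s) [2] giving torsion. So H_1 ≅ Z × Z/2.
rank ∂_2 = 17, rank ∂_3 = 0 ⇒ b_2 = 17 − 17 − 0 = 0. So H_2 ≅ 0.

b_0 = 2, b_1 = 1, b_2 = 0.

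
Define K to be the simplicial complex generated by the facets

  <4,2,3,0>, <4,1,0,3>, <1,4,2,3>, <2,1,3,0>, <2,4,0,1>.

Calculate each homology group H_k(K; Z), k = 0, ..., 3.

H_0 = Z,  H_1 = 0,  H_2 = 0,  H_3 = Z.

Fix the vertex order 0 < 1 < 2 < 3 < 4 and write every simplex with vertices in increasing order. Then dim K = 3 and the simplices of K are:

  0-simplices (5): [0], [1], [2], [3], [4]
  1-simplices (10): [0,1], [0,2], [0,3], [0,4], [1,2], [1,3], [1,4], [2,3], [2,4], [3,4]
  2-simplices (10): [0,1,2], [0,1,3], [0,1,4], [0,2,3], [0,2,4], [0,3,4], [1,2,3], [1,2,4], [1,3,4], [2,3,4]
  3-simplices (5): [0,1,2,3], [0,1,2,4], [0,1,3,4], [0,2,3,4], [1,2,3,4]

Hence C_0 ≅ Z^5, C_1 ≅ Z^10, C_2 ≅ Z^10, C_3 ≅ Z^5.

The boundary map ∂_1: C_1 → C_0 sends each edge [p,q] (with p < q) to q − p. For instance
  ∂[1,2] = [2] − [1].
The resulting 5×10 matrix has rank 4, and its Smith normal form has invariant factors (1,1,1,1).

∂_2: C_2 → C_1 acts by ∂[p,q,r] = [q,r] − [p,r] + [p,q]. For instance
  ∂[0,1,4] = [1,4] − [0,4] + [0,1],
  ∂[1,2,4] = [2,4] − [1,4] + [1,2].
The 10×10 boundary matrix has rank 6 and Smith normal form diag(1,1,1,1,1,1).

The boundary map ∂_3: C_3 → C_2 sends each 3-simplex σ to the alternating sum Σ_i (−1)^i (σ with its i-th vertex removed). For instance
  ∂[0,1,2,3] = [1,2,3] − [0,2,3] + [0,1,3] − [0,1,2],
  ∂[0,2,3,4] = [2,3,4] − [0,3,4] + [0,2,4] − [0,2,3].
The resulting 10×5 matrix has rank 4, and its Smith normal form has invariant factors (1,1,1,1).

From H_k ≅ ker(∂_k) / im(∂_{k+1}) we obtain:

  H_0: rank C_0 − rank ∂_1 = 5 − 4 = 1, and the invariant factors of ∂_1 are all 1, so H_0 ≅ Z.
  H_1: rank ker ∂_1 − rank ∂_2 = (10 − 4) − 6 = 0, and the invariant factors of ∂_2 are all 1, so H_1 ≅ 0.
  H_2: rank ker ∂_2 − rank ∂_3 = (10 − 6) − 4 = 0, and the invariant factors of ∂_3 are all 1, so H_2 ≅ 0.
  H_3: rank ker ∂_3 − rank ∂_4 = (5 − 4) − 0 = 1, and there is no ∂_4, so H_3 ≅ Z.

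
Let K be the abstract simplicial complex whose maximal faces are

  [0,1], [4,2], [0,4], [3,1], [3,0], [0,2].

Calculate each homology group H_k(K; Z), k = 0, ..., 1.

H_0 = Z,  H_1 = Z^2.

We work with the vertex ordering 0 < 1 < 2 < 3 < 4. The simplices of K, each written with vertices in increasing order, are:

  0-simplices (5): [0], [1], [2], [3], [4]
  1-simplices (6): [0,1], [0,2], [0,3], [0,4], [1,3], [2,4]

so the chain groups are C_0 ≅ Z^5, C_1 ≅ Z^6.

∂_1: C_1 → C_0 sends each edge [p,q] (with p < q) to q − p.
This gives a 5×6 integer matrix of rank 4; reducing to Smith normal form yields diagonal entries (1,1,1,1).

Now H_k = ker ∂_k / im ∂_{k+1}, so:

  H_0: rank C_0 − rank ∂_1 = 5 − 4 = 1, and the invariant factors of ∂_1 are all 1, so H_0 = Z.
  H_1: rank ker ∂_1 − rank ∂_2 = (6 − 4) − 0 = 2, and there is no ∂_2, so H_1 = Z^2.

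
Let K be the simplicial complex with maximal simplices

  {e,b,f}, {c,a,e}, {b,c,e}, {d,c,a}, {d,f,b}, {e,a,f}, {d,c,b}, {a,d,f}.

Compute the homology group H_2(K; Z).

H_2 = Z.

Order the vertices as a < b < c < d < e < f. Listing each simplex with vertices in this order, K has dimension 2 with simplices:

  0-simplices (6): a, b, c, d, e, f
  1-simplices (12): ac, ad, ae, af, bc, bd, be, bf, cd, ce, df, ef
  2-simplices (8): acd, ace, adf, aef, bcd, bce, bdf, bef

Hence C_0 ≅ Z^6, C_1 ≅ Z^12, C_2 ≅ Z^8.

The boundary map ∂_1: C_1 → C_0 maps an edge to its endpoints' difference, ∂[p,q] = q − p. For instance
  ∂be = e − b.
The resulting 6×12 matrix has rank 5, and its Smith normal form has invariant factors (1,1,1,1,1).

∂_2: C_2 → C_1 maps a triangle to the signed sum of its edges. For instance
  ∂bcd = cd − bd + bc,
  ∂adf = df − af + ad.
As a 12×8 matrix over Z this has rank 7, with invariant factors (1,1,1,1,1,1,1).

Reading off H_k = ker ∂_k / im ∂_{k+1}:

  H_2: rank ker ∂_2 − rank ∂_3 = (8 − 7) − 0 = 1, and there is no ∂_3, so H_2 = Z.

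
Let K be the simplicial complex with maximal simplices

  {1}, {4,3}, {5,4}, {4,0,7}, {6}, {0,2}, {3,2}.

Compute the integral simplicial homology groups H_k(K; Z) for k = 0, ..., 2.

Fix the vertex order 0 < 1 < 2 < 3 < 4 < 5 < 6 < 7 and write every simplex with vertices in increasing order. Then dim K = 2 and the simplices of K are:

  0-simplices (8): [0], [1], [2], [3], [4], [5], [6], [7]
  1-simplices (7): [0,2], [0,4], [0,7], [2,3], [3,4], [4,5], [4,7]
  2-simplices (1): [0,4,7]

Hence C_0 ≅ Z^8, C_1 ≅ Z^7, C_2 ≅ Z^1.

∂_1: C_1 → C_0 is given by ∂[p,q] = [q] − [p]. For instance
  ∂[0,2] = [2] − [0].
As a 8×7 matrix over Z this has rank 5, with invariant factors (1,1,1,1,1).

The boundary map ∂_2: C_2 → C_1 sends each 2-simplex [p,q,r] to [q,r] − [p,r] + [p,q]. For instance
  ∂[0,4,7] = [4,7] − [0,7] + [0,4].
This gives a 7×1 integer matrix of rank 1; reducing to Smith normal form yields diagonal entries (1).

From H_k ≅ ker(∂_k) / im(∂_{k+1}) we obtain:

  H_0: rank C_0 − rank ∂_1 = 8 − 5 = 3, and the invariant factors of ∂_1 are all 1, so H_0 ≅ Z^3.
  H_1: rank ker ∂_1 − rank ∂_2 = (7 − 5) − 1 = 1, and the invariant factors of ∂_2 are all 1, so H_1 ≅ Z.
  H_2: rank ker ∂_2 − rank ∂_3 = (1 − 1) − 0 = 0, and there is no ∂_3, so H_2 ≅ 0.

As a check, the Euler characteristic is 8 − 7 + 1 = 2, which agrees with 3 − 1 + 0 = 2.

H_0 ≅ Z^3,  H_1 ≅ Z,  H_2 = 0.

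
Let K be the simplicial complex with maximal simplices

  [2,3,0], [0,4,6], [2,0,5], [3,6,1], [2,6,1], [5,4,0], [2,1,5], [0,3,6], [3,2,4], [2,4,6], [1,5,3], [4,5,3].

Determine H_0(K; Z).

Take the total order 0 < 1 < 2 < 3 < 4 < 5 < 6 on the vertex set. Then K (dimension 2) consists of the simplices:

  0-simplices (7): [0], [1], [2], [3], [4], [5], [6]
  1-simplices (18): [0,2], [0,3], [0,4], [0,5], [0,6], [1,2], [1,3], [1,5], [1,6], [2,3], [2,4], [2,5], [2,6], [3,4], [3,5], [3,6], [4,5], [4,6]
  2-simplices (12): [0,2,3], [0,2,5], [0,3,6], [0,4,5], [0,4,6], [1,2,5], [1,2,6], [1,3,5], [1,3,6], [2,3,4], [2,4,6], [3,4,5]

so the chain groups are C_0 ≅ Z^7, C_1 ≅ Z^18, C_2 ≅ Z^12.

The boundary map ∂_1: C_1 → C_0 sends each edge [p,q] (with p < q) to q − p.
The 7×18 boundary matrix has rank 6 and Smith normal form diag(1,1,1,1,1,1).

The boundary map ∂_2: C_2 → C_1 acts by ∂[p,q,r] = [q,r] − [p,r] + [p,q]. For instance
  ∂[2,3,4] = [3,4] − [2,4] + [2,3],
  ∂[1,3,6] = [3,6] − [1,6] + [1,3].
The resulting 18×12 matrix has rank 12, and its Smith normal form has invariant factors (1,1,1,1,1,1,1,1,1,1,1,2).

From H_k ≅ ker(∂_k) / im(∂_{k+1}) we obtain:

  H_0: rank C_0 − rank ∂_1 = 7 − 6 = 1, and the invariant factors of ∂_1 are all 1, so H_0 ≅ Z.

H_0 ≅ Z.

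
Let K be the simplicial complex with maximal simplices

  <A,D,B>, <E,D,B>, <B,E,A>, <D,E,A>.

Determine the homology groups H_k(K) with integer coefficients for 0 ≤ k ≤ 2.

H_0 = Z,  H_1 = 0,  H_2 = Z.

K has 4 vertices, 6 edges, 4 triangles.
rank ∂_0 = 0, rank ∂_1 = 3 ⇒ b_0 = 4 − 0 − 3 = 1; all invariant factors of ∂_1 are 1 so no torsion. So H_0 ≅ Z.
rank ∂_1 = 3, rank ∂_2 = 3 ⇒ b_1 = 6 − 3 − 3 = 0; all invariant factors of ∂_2 are 1 so no torsion. So H_1 ≅ 0.
rank ∂_2 = 3, rank ∂_3 = 0 ⇒ b_2 = 4 − 3 − 0 = 1. So H_2 ≅ Z.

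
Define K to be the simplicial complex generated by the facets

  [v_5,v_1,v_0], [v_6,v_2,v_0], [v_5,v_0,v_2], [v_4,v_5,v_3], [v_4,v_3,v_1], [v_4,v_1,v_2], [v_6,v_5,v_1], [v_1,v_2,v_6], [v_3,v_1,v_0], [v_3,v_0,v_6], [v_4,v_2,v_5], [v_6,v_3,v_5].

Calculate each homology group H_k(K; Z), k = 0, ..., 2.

Take the total order v_0 < v_1 < v_2 < v_3 < v_4 < v_5 < v_6 on the vertex set. Then K (dimension 2) consists of the simplices:

  0-simplices (7): [v_0], [v_1], [v_2], [v_3], [v_4], [v_5], [v_6]
  1-simplices (18): (18 of them)
  2-simplices (12): (12 of them)

Hence C_0 ≅ Z^7, C_1 ≅ Z^18, C_2 ≅ Z^12.

Boundary ∂_1: C_1 → C_0 is given by ∂[p,q] = [q] − [p].
The 7×18 boundary matrix has rank 6 and Smith normal form diag(1,1,1,1,1,1).

∂_2: C_2 → C_1 sends each 2-simplex [p,q,r] to [q,r] − [p,r] + [p,q]. For instance
  ∂[v_2,v_4,v_5] = [v_4,v_5] − [v_2,v_5] + [v_2,v_4],
  ∂[v_3,v_4,v_5] = [v_4,v_5] − [v_3,v_5] + [v_3,v_4].
The 18×12 boundary matrix has rank 12 and Smith normal form diag(1,1,1,1,1,1,1,1,1,1,1,2).

From H_k ≅ ker(∂_k) / im(∂_{k+1}) we obtain:

  H_0: rank C_0 − rank ∂_1 = 7 − 6 = 1, and the invariant factors of ∂_1 are all 1, so H_0 ≅ Z.
  H_1: rank ker ∂_1 − rank ∂_2 = (18 − 6) − 12 = 0, and ∂_2 has invariant factor 2 > 1, so H_1 ≅ Z/2.
  H_2: rank ker ∂_2 − rank ∂_3 = (12 − 12) − 0 = 0, and there is no ∂_3, so H_2 ≅ 0.

H_0 = Z,  H_1 = Z/2,  H_2 = 0.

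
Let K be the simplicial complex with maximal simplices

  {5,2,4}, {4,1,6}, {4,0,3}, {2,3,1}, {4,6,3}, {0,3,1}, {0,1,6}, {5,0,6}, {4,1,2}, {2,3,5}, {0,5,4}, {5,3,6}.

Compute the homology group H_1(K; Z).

We work with the vertex ordering 0 < 1 < 2 < 3 < 4 < 5 < 6. The simplices of K, each written with vertices in increasing order, are:

  0-simplices (7): [0], [1], [2], [3], [4], [5], [6]
  1-simplices (18): [0,1], [0,3], [0,4], [0,5], [0,6], [1,2], [1,3], [1,4], [1,6], [2,3], [2,4], [2,5], [3,4], [3,5], [3,6], [4,5], [4,6], [5,6]
  2-simplices (12): [0,1,3], [0,1,6], [0,3,4], [0,4,5], [0,5,6], [1,2,3], [1,2,4], [1,4,6], [2,3,5], [2,4,5], [3,4,6], [3,5,6]

giving chain groups C_0 ≅ Z^7, C_1 ≅ Z^18, C_2 ≅ Z^12.

The boundary map ∂_1: C_1 → C_0 is given by ∂[p,q] = [q] − [p].
This gives a 7×18 integer matrix of rank 6; reducing to Smith normal form yields diagonal entries (1,1,1,1,1,1).

Boundary ∂_2: C_2 → C_1 acts by ∂[p,q,r] = [q,r] − [p,r] + [p,q]. For instance
  ∂[0,1,6] = [1,6] − [0,6] + [0,1],
  ∂[2,3,5] = [3,5] − [2,5] + [2,3].
The resulting 18×12 matrix has rank 12, and its Smith normal form has invariant factors (1,1,1,1,1,1,1,1,1,1,1,2).

Now H_k = ker ∂_k / im ∂_{k+1}, so:

  H_1: rank ker ∂_1 − rank ∂_2 = (18 − 6) − 12 = 0, and ∂_2 has invariant factor 2 > 1, so H_1 = Z/2.

(K is a triangulation of the real projective plane RP^2.)

H_1 ≅ Z/2.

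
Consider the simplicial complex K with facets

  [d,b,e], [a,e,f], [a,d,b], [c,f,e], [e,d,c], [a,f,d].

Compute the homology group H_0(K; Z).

Order the vertices as a < b < c < d < e < f. Listing each simplex with vertices in this order, K has dimension 2 with simplices:

  0-simplices (6): a, b, c, d, e, f
  1-simplices (12): ab, ad, ae, af, bd, be, cd, ce, cf, de, df, ef
  2-simplices (6): abd, adf, aef, bde, cde, cef

Hence C_0 ≅ Z^6, C_1 ≅ Z^12, C_2 ≅ Z^6.

The boundary map ∂_1: C_1 → C_0 sends each edge [p,q] (with p < q) to q − p.
As a 6×12 matrix over Z this has rank 5, with invariant factors (1,1,1,1,1).

Boundary ∂_2: C_2 → C_1 sends each 2-simplex [p,q,r] to [q,r] − [p,r] + [p,q]. For instance
  ∂cde = de − ce + cd,
  ∂bde = de − be + bd.
The resulting 12×6 matrix has rank 6, and its Smith normal form has invariant factors (1,1,1,1,1,1).

Now H_k = ker ∂_k / im ∂_{k+1}, so:

  H_0: rank C_0 − rank ∂_1 = 6 − 5 = 1, and the invariant factors of ∂_1 are all 1, so H_0 ≅ Z.

(K is a triangulation of the cylinder S^1 x I.)

H_0 ≅ Z.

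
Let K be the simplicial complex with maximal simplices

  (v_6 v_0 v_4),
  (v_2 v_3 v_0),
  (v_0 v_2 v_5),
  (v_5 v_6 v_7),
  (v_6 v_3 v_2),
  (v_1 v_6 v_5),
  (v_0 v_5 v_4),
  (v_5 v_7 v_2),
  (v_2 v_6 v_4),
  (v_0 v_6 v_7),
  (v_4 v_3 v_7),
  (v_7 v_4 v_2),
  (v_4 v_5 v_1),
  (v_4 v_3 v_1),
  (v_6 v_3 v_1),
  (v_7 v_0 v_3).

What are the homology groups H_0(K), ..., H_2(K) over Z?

We work with the vertex ordering v_0 < v_1 < v_2 < v_3 < v_4 < v_5 < v_6 < v_7. The simplices of K, each written with vertices in increasing order, are:

  0-simplices (8): [v_0], [v_1], [v_2], [v_3], [v_4], [v_5], [v_6], [v_7]
  1-simplices (24): (24 of them)
  2-simplices (16): (16 of them)

giving chain groups C_0 ≅ Z^8, C_1 ≅ Z^24, C_2 ≅ Z^16.

Boundary ∂_1: C_1 → C_0 is given by ∂[p,q] = [q] − [p]. For instance
  ∂[v_4,v_6] = [v_6] − [v_4].
The 8×24 boundary matrix has rank 7 and Smith normal form diag(1,1,1,1,1,1,1).

The boundary map ∂_2: C_2 → C_1 sends each 2-simplex [p,q,r] to [q,r] − [p,r] + [p,q]. For instance
  ∂[v_1,v_4,v_5] = [v_4,v_5] − [v_1,v_5] + [v_1,v_4],
  ∂[v_0,v_2,v_3] = [v_2,v_3] − [v_0,v_3] + [v_0,v_2].
As a 24×16 matrix over Z this has rank 15, with invariant factors (1,1,1,1,1,1,1,1,1,1,1,1,1,1,1).

Computing H_k = (kernel of ∂_k) / (image of ∂_{k+1}):

  H_0: rank C_0 − rank ∂_1 = 8 − 7 = 1, and the invariant factors of ∂_1 are all 1, so H_0 ≅ Z.
  H_1: rank ker ∂_1 − rank ∂_2 = (24 − 7) − 15 = 2, and the invariant factors of ∂_2 are all 1, so H_1 ≅ Z^2.
  H_2: rank ker ∂_2 − rank ∂_3 = (16 − 15) − 0 = 1, and there is no ∂_3, so H_2 ≅ Z.

As a check, the Euler characteristic is 8 − 24 + 16 = 0, which agrees with 1 − 2 + 1 = 0.
(K is a triangulation of the torus T^2.)

H_0 ≅ Z,  H_1 ≅ Z^2,  H_2 ≅ Z.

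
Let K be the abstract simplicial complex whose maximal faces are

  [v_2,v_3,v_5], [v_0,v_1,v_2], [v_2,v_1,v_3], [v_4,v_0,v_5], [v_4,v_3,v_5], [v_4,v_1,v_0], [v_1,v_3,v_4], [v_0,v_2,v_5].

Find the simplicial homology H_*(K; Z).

H_0 ≅ Z,  H_1 = 0,  H_2 ≅ Z.

Order the vertices as v_0 < v_1 < v_2 < v_3 < v_4 < v_5. Listing each simplex with vertices in this order, K has dimension 2 with simplices:

  0-simplices (6): [v_0], [v_1], [v_2], [v_3], [v_4], [v_5]
  1-simplices (12): [v_0,v_1], [v_0,v_2], [v_0,v_4], [v_0,v_5], [v_1,v_2], [v_1,v_3], [v_1,v_4], [v_2,v_3], [v_2,v_5], [v_3,v_4], [v_3,v_5], [v_4,v_5]
  2-simplices (8): [v_0,v_1,v_2], [v_0,v_1,v_4], [v_0,v_2,v_5], [v_0,v_4,v_5], [v_1,v_2,v_3], [v_1,v_3,v_4], [v_2,v_3,v_5], [v_3,v_4,v_5]

giving chain groups C_0 ≅ Z^6, C_1 ≅ Z^12, C_2 ≅ Z^8.

Boundary ∂_1: C_1 → C_0 is given by ∂[p,q] = [q] − [p].
As a 6×12 matrix over Z this has rank 5, with invariant factors (1,1,1,1,1).

Boundary ∂_2: C_2 → C_1 sends each 2-simplex [p,q,r] to [q,r] − [p,r] + [p,q]. For instance
  ∂[v_3,v_4,v_5] = [v_4,v_5] − [v_3,v_5] + [v_3,v_4],
  ∂[v_0,v_1,v_2] = [v_1,v_2] − [v_0,v_2] + [v_0,v_1].
The resulting 12×8 matrix has rank 7, and its Smith normal form has invariant factors (1,1,1,1,1,1,1).

From H_k ≅ ker(∂_k) / im(∂_{k+1}) we obtain:

  H_0: rank C_0 − rank ∂_1 = 6 − 5 = 1, and the invariant factors of ∂_1 are all 1, so H_0 ≅ Z.
  H_1: rank ker ∂_1 − rank ∂_2 = (12 − 5) − 7 = 0, and the invariant factors of ∂_2 are all 1, so H_1 ≅ 0.
  H_2: rank ker ∂_2 − rank ∂_3 = (8 − 7) − 0 = 1, and there is no ∂_3, so H_2 ≅ Z.

(K is a triangulation of the 2-sphere S^2.)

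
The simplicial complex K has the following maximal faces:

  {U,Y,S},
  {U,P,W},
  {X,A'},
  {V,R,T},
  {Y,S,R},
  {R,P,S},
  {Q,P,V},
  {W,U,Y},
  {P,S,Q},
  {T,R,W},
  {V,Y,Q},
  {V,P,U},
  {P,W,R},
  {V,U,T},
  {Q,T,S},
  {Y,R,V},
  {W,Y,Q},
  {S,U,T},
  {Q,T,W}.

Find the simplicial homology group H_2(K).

H_2 = Z.

Fix the vertex order P < Q < R < S < T < U < V < W < X < Y < A' and write every simplex with vertices in increasing order. Then dim K = 2 and the simplices of K are:

  0-simplices (11): [P], [Q], [R], [S], [T], [U], [V], [W], [X], [Y], [A']
  1-simplices (28): (28 of them)
  2-simplices (18): [P,Q,S], [P,Q,V], [P,R,S], [P,R,W], [P,U,V], [P,U,W], [Q,S,T], [Q,T,W], [Q,V,Y], [Q,W,Y], [R,S,Y], [R,T,V], [R,T,W], [R,V,Y], [S,T,U], [S,U,Y], [T,U,V], [U,W,Y]

Hence C_0 ≅ Z^11, C_1 ≅ Z^28, C_2 ≅ Z^18.

Boundary ∂_1: C_1 → C_0 is given by ∂[p,q] = [q] − [p].
The resulting 11×28 matrix has rank 9, and its Smith normal form has invariant factors (1,1,1,1,1,1,1,1,1).

Boundary ∂_2: C_2 → C_1 maps a triangle to the signed sum of its edges. For instance
  ∂[P,U,V] = [U,V] − [P,V] + [P,U],
  ∂[R,V,Y] = [V,Y] − [R,Y] + [R,V].
This gives a 28×18 integer matrix of rank 17; reducing to Smith normal form yields diagonal entries (1,1,1,1,1,1,1,1,1,1,1,1,1,1,1,1,1).

Reading off H_k = ker ∂_k / im ∂_{k+1}:

  H_2: rank ker ∂_2 − rank ∂_3 = (18 − 17) − 0 = 1, and there is no ∂_3, so H_2 = Z.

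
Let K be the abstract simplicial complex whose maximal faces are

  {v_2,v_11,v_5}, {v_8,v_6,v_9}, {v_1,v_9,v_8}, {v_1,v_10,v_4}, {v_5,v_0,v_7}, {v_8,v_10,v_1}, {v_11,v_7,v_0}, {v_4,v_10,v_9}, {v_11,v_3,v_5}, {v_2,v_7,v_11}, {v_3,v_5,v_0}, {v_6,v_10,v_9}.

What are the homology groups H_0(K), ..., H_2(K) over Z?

H_0 ≅ Z^2,  H_1 ≅ Z^2,  H_2 = 0.

Fix the vertex order v_0 < v_1 < v_2 < v_3 < v_4 < v_5 < v_6 < v_7 < v_8 < v_9 < v_10 < v_11 and write every simplex with vertices in increasing order. Then dim K = 2 and the simplices of K are:

  0-simplices (12): [v_0], [v_1], [v_2], [v_3], [v_4], [v_5], [v_6], [v_7], [v_8], [v_9], [v_10], [v_11]
  1-simplices (24): (24 of them)
  2-simplices (12): (12 of them)

Hence C_0 ≅ Z^12, C_1 ≅ Z^24, C_2 ≅ Z^12.

The boundary map ∂_1: C_1 → C_0 is given by ∂[p,q] = [q] − [p]. For instance
  ∂[v_1,v_9] = [v_9] − [v_1].
The 12×24 boundary matrix has rank 10 and Smith normal form diag(1,1,1,1,1,1,1,1,1,1).

Boundary ∂_2: C_2 → C_1 acts by ∂[p,q,r] = [q,r] − [p,r] + [p,q]. For instance
  ∂[v_0,v_7,v_11] = [v_7,v_11] − [v_0,v_11] + [v_0,v_7],
  ∂[v_0,v_3,v_5] = [v_3,v_5] − [v_0,v_5] + [v_0,v_3].
The 24×12 boundary matrix has rank 12 and Smith normal form diag(1,1,1,1,1,1,1,1,1,1,1,1).

Now H_k = ker ∂_k / im ∂_{k+1}, so:

  H_0: rank C_0 − rank ∂_1 = 12 − 10 = 2, and the invariant factors of ∂_1 are all 1, so H_0 ≅ Z^2.
  H_1: rank ker ∂_1 − rank ∂_2 = (24 − 10) − 12 = 2, and the invariant factors of ∂_2 are all 1, so H_1 ≅ Z^2.
  H_2: rank ker ∂_2 − rank ∂_3 = (12 − 12) − 0 = 0, and there is no ∂_3, so H_2 ≅ 0.

As a check, the Euler characteristic is 12 − 24 + 12 = 0, which agrees with 2 − 2 + 0 = 0.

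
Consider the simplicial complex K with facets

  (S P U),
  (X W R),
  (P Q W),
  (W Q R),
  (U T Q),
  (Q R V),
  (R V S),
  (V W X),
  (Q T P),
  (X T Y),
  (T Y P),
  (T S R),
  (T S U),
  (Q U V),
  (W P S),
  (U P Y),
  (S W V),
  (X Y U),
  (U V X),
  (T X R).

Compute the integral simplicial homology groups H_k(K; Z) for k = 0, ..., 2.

H_0 ≅ Z,  H_1 ≅ Z ⊕ Z/2,  H_2 = 0.

K has 10 vertices, 30 edges, 20 triangles.
rank ∂_0 = 0, rank ∂_1 = 9 ⇒ b_0 = 10 − 0 − 9 = 1; all invariant factors of ∂_1 are 1 so no torsion. So H_0 ≅ Z.
rank ∂_1 = 9, rank ∂_2 = 20 ⇒ b_1 = 30 − 9 − 20 = 1; ∂_2 has invariant factor(s) [2] giving torsion. So H_1 ≅ Z ⊕ Z/2.
rank ∂_2 = 20, rank ∂_3 = 0 ⇒ b_2 = 20 − 20 − 0 = 0. So H_2 ≅ 0.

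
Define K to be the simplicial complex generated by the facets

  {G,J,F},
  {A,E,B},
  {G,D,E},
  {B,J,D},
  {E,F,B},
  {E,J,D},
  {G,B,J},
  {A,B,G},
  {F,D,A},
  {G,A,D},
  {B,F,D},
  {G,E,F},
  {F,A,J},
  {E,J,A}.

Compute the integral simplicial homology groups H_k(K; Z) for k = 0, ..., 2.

H_0 ≅ Z,  H_1 ≅ Z^2,  H_2 ≅ Z.

Order the vertices as A < B < D < E < F < G < J. Listing each simplex with vertices in this order, K has dimension 2 with simplices:

  0-simplices (7): A, B, D, E, F, G, J
  1-simplices (21): AB, AD, AE, AF, AG, AJ, BD, BE, BF, BG, BJ, DE, DF, DG, DJ, EF, EG, EJ, FG, FJ, GJ
  2-simplices (14): ABE, ABG, ADF, ADG, AEJ, AFJ, BDF, BDJ, BEF, BGJ, DEG, DEJ, EFG, FGJ

so the chain groups are C_0 ≅ Z^7, C_1 ≅ Z^21, C_2 ≅ Z^14.

Boundary ∂_1: C_1 → C_0 maps an edge to its endpoints' difference, ∂[p,q] = q − p.
This gives a 7×21 integer matrix of rank 6; reducing to Smith normal form yields diagonal entries (1,1,1,1,1,1).

Boundary ∂_2: C_2 → C_1 acts by ∂[p,q,r] = [q,r] − [p,r] + [p,q]. For instance
  ∂FGJ = GJ − FJ + FG,
  ∂DEJ = EJ − DJ + DE.
The resulting 21×14 matrix has rank 13, and its Smith normal form has invariant factors (1,1,1,1,1,1,1,1,1,1,1,1,1).

From H_k ≅ ker(∂_k) / im(∂_{k+1}) we obtain:

  H_0: rank C_0 − rank ∂_1 = 7 − 6 = 1, and the invariant factors of ∂_1 are all 1, so H_0 = Z.
  H_1: rank ker ∂_1 − rank ∂_2 = (21 − 6) − 13 = 2, and the invariant factors of ∂_2 are all 1, so H_1 = Z^2.
  H_2: rank ker ∂_2 − rank ∂_3 = (14 − 13) − 0 = 1, and there is no ∂_3, so H_2 = Z.

As a check, the Euler characteristic is 7 − 21 + 14 = 0, which agrees with 1 − 2 + 1 = 0.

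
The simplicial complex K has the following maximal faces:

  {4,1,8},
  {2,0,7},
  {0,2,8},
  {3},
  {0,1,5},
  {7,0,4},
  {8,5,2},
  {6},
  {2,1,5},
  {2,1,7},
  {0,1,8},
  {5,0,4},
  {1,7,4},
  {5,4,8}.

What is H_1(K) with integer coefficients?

H_1 ≅ Z/2Z.

Order the vertices as 0 < 1 < 2 < 3 < 4 < 5 < 6 < 7 < 8. Listing each simplex with vertices in this order, K has dimension 2 with simplices:

  0-simplices (9): [0], [1], [2], [3], [4], [5], [6], [7], [8]
  1-simplices (18): [0,1], [0,2], [0,4], [0,5], [0,7], [0,8], [1,2], [1,4], [1,5], [1,7], [1,8], [2,5], [2,7], [2,8], [4,5], [4,7], [4,8], [5,8]
  2-simplices (12): [0,1,5], [0,1,8], [0,2,7], [0,2,8], [0,4,5], [0,4,7], [1,2,5], [1,2,7], [1,4,7], [1,4,8], [2,5,8], [4,5,8]

Hence C_0 ≅ Z^9, C_1 ≅ Z^18, C_2 ≅ Z^12.

The boundary map ∂_1: C_1 → C_0 is given by ∂[p,q] = [q] − [p].
The resulting 9×18 matrix has rank 6, and its Smith normal form has invariant factors (1,1,1,1,1,1).

Boundary ∂_2: C_2 → C_1 maps a triangle to the signed sum of its edges. For instance
  ∂[1,4,7] = [4,7] − [1,7] + [1,4],
  ∂[1,4,8] = [4,8] − [1,8] + [1,4].
The 18×12 boundary matrix has rank 12 and Smith normal form diag(1,1,1,1,1,1,1,1,1,1,1,2).

Computing H_k = (kernel of ∂_k) / (image of ∂_{k+1}):

  H_1: rank ker ∂_1 − rank ∂_2 = (18 − 6) − 12 = 0, and ∂_2 has invariant factor 2 > 1, so H_1 = Z/2Z.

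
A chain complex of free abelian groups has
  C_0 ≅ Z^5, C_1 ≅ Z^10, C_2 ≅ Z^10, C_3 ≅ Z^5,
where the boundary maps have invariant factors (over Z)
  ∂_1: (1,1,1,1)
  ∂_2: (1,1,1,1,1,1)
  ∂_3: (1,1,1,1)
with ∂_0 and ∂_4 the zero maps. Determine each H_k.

H_0: b_0 = 5 − 0 − 4 = 1; torsion from ∂_1 factors > 1: none. So H_0 = Z.
H_1: b_1 = 10 − 4 − 6 = 0; torsion from ∂_2 factors > 1: none. So H_1 = 0.
H_2: b_2 = 10 − 6 − 4 = 0; torsion from ∂_3 factors > 1: none. So H_2 = 0.
H_3: b_3 = 5 − 4 − 0 = 1; torsion from ∂_4 factors > 1: none. So H_3 = Z.

H_0 = Z,  H_1 = 0,  H_2 = 0,  H_3 = Z.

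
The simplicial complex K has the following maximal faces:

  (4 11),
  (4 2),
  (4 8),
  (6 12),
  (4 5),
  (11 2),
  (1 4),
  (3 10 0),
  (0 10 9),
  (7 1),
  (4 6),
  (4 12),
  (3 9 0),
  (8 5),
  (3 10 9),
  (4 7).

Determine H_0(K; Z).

H_0 ≅ Z^2.

Order the vertices as 0 < 1 < 2 < 3 < 4 < 5 < 6 < 7 < 8 < 9 < 10 < 11 < 12. Listing each simplex with vertices in this order, K has dimension 2 with simplices:

  0-simplices (13): [0], [1], [2], [3], [4], [5], [6], [7], [8], [9], [10], [11], [12]
  1-simplices (18): [0,3], [0,9], [0,10], [1,4], [1,7], [2,4], [2,11], [3,9], [3,10], [4,5], [4,6], [4,7], [4,8], [4,11], [4,12], [5,8], [6,12], [9,10]
  2-simplices (4): [0,3,9], [0,3,10], [0,9,10], [3,9,10]

so the chain groups are C_0 ≅ Z^13, C_1 ≅ Z^18, C_2 ≅ Z^4.

The boundary map ∂_1: C_1 → C_0 is given by ∂[p,q] = [q] − [p]. For instance
  ∂[5,8] = [8] − [5].
This gives a 13×18 integer matrix of rank 11; reducing to Smith normal form yields diagonal entries (1,1,1,1,1,1,1,1,1,1,1).

The boundary map ∂_2: C_2 → C_1 sends each 2-simplex [p,q,r] to [q,r] − [p,r] + [p,q]. For instance
  ∂[0,9,10] = [9,10] − [0,10] + [0,9],
  ∂[0,3,10] = [3,10] − [0,10] + [0,3].
As a 18×4 matrix over Z this has rank 3, with invariant factors (1,1,1).

Computing H_k = (kernel of ∂_k) / (image of ∂_{k+1}):

  H_0: rank C_0 − rank ∂_1 = 13 − 11 = 2, and the invariant factors of ∂_1 are all 1, so H_0 = Z^2.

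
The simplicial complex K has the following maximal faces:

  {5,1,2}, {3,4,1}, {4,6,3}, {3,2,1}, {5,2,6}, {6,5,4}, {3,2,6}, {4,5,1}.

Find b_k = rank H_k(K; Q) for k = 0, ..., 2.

b_0 = 1, b_1 = 0, b_2 = 1.

Fix the vertex order 1 < 2 < 3 < 4 < 5 < 6 and write every simplex with vertices in increasing order. Then dim K = 2 and the simplices of K are:

  0-simplices (6): [1], [2], [3], [4], [5], [6]
  1-simplices (12): [1,2], [1,3], [1,4], [1,5], [2,3], [2,5], [2,6], [3,4], [3,6], [4,5], [4,6], [5,6]
  2-simplices (8): [1,2,3], [1,2,5], [1,3,4], [1,4,5], [2,3,6], [2,5,6], [3,4,6], [4,5,6]

giving chain groups C_0 ≅ Z^6, C_1 ≅ Z^12, C_2 ≅ Z^8.

Boundary ∂_1: C_1 → C_0 is given by ∂[p,q] = [q] − [p].
The 6×12 boundary matrix has rank 5 and Smith normal form diag(1,1,1,1,1).

The boundary map ∂_2: C_2 → C_1 acts by ∂[p,q,r] = [q,r] − [p,r] + [p,q]. For instance
  ∂[1,2,3] = [2,3] − [1,3] + [1,2],
  ∂[4,5,6] = [5,6] − [4,6] + [4,5].
The 12×8 boundary matrix has rank 7 and Smith normal form diag(1,1,1,1,1,1,1).

Reading off H_k = ker ∂_k / im ∂_{k+1}:

  H_0: rank C_0 − rank ∂_1 = 6 − 5 = 1, and the invariant factors of ∂_1 are all 1, so H_0 = Z.
  H_1: rank ker ∂_1 − rank ∂_2 = (12 − 5) − 7 = 0, and the invariant factors of ∂_2 are all 1, so H_1 = 0.
  H_2: rank ker ∂_2 − rank ∂_3 = (8 − 7) − 0 = 1, and there is no ∂_3, so H_2 = Z.

As a check, the Euler characteristic is 6 − 12 + 8 = 2, which agrees with 1 − 0 + 1 = 2.

Hence the Betti numbers are b_0 = 1, b_1 = 0, b_2 = 1.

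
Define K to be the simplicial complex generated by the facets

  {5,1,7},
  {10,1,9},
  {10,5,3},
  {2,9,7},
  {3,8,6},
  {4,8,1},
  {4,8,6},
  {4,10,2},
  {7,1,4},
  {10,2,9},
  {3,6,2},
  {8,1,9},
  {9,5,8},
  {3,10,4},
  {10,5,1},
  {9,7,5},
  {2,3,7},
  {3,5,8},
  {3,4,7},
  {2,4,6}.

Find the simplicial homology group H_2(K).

H_2 = 0.

Fix the vertex order 1 < 2 < 3 < 4 < 5 < 6 < 7 < 8 < 9 < 10 and write every simplex with vertices in increasing order. Then dim K = 2 and the simplices of K are:

  0-simplices (10): [1], [2], [3], [4], [5], [6], [7], [8], [9], [10]
  1-simplices (30): (30 of them)
  2-simplices (20): (20 of them)

Hence C_0 ≅ Z^10, C_1 ≅ Z^30, C_2 ≅ Z^20.

Boundary ∂_1: C_1 → C_0 maps an edge to its endpoints' difference, ∂[p,q] = q − p. For instance
  ∂[2,4] = [4] − [2].
The resulting 10×30 matrix has rank 9, and its Smith normal form has invariant factors (1,1,1,1,1,1,1,1,1).

Boundary ∂_2: C_2 → C_1 sends each 2-simplex [p,q,r] to [q,r] − [p,r] + [p,q]. For instance
  ∂[2,7,9] = [7,9] − [2,9] + [2,7],
  ∂[2,3,6] = [3,6] − [2,6] + [2,3].
The 30×20 boundary matrix has rank 20 and Smith normal form diag(1,1,1,1,1,1,1,1,1,1,1,1,1,1,1,1,1,1,1,2).

From H_k ≅ ker(∂_k) / im(∂_{k+1}) we obtain:

  H_2: rank ker ∂_2 − rank ∂_3 = (20 − 20) − 0 = 0, and there is no ∂_3, so H_2 = 0.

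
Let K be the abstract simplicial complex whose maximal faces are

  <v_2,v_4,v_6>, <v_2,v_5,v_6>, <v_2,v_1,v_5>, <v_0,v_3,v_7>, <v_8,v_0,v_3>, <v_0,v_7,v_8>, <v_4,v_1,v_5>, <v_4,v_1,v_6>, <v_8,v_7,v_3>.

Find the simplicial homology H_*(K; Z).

We work with the vertex ordering v_0 < v_1 < v_2 < v_3 < v_4 < v_5 < v_6 < v_7 < v_8. The simplices of K, each written with vertices in increasing order, are:

  0-simplices (9): [v_0], [v_1], [v_2], [v_3], [v_4], [v_5], [v_6], [v_7], [v_8]
  1-simplices (16): (16 of them)
  2-simplices (9): [v_0,v_3,v_7], [v_0,v_3,v_8], [v_0,v_7,v_8], [v_1,v_2,v_5], [v_1,v_4,v_5], [v_1,v_4,v_6], [v_2,v_4,v_6], [v_2,v_5,v_6], [v_3,v_7,v_8]

so the chain groups are C_0 ≅ Z^9, C_1 ≅ Z^16, C_2 ≅ Z^9.

Boundary ∂_1: C_1 → C_0 sends each edge [p,q] (with p < q) to q − p.
This gives a 9×16 integer matrix of rank 7; reducing to Smith normal form yields diagonal entries (1,1,1,1,1,1,1).

∂_2: C_2 → C_1 acts by ∂[p,q,r] = [q,r] − [p,r] + [p,q]. For instance
  ∂[v_2,v_5,v_6] = [v_5,v_6] − [v_2,v_6] + [v_2,v_5],
  ∂[v_1,v_2,v_5] = [v_2,v_5] − [v_1,v_5] + [v_1,v_2].
This gives a 16×9 integer matrix of rank 8; reducing to Smith normal form yields diagonal entries (1,1,1,1,1,1,1,1).

Reading off H_k = ker ∂_k / im ∂_{k+1}:

  H_0: rank C_0 − rank ∂_1 = 9 − 7 = 2, and the invariant factors of ∂_1 are all 1, so H_0 = Z^2.
  H_1: rank ker ∂_1 − rank ∂_2 = (16 − 7) − 8 = 1, and the invariant factors of ∂_2 are all 1, so H_1 = Z.
  H_2: rank ker ∂_2 − rank ∂_3 = (9 − 8) − 0 = 1, and there is no ∂_3, so H_2 = Z.

As a check, the Euler characteristic is 9 − 16 + 9 = 2, which agrees with 2 − 1 + 1 = 2.
(K is a triangulation of the disjoint union of the 2-sphere S^2 and the Möbius band.)

H_0 ≅ Z^2,  H_1 ≅ Z,  H_2 ≅ Z.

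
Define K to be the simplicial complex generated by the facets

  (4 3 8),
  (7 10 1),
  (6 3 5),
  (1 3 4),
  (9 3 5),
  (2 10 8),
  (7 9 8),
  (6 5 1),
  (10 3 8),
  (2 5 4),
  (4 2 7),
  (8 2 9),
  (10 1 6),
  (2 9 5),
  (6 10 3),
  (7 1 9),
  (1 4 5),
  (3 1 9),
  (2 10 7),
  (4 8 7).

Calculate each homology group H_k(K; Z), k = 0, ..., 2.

Order the vertices as 1 < 2 < 3 < 4 < 5 < 6 < 7 < 8 < 9 < 10. Listing each simplex with vertices in this order, K has dimension 2 with simplices:

  0-simplices (10): [1], [2], [3], [4], [5], [6], [7], [8], [9], [10]
  1-simplices (30): (30 of them)
  2-simplices (20): (20 of them)

so the chain groups are C_0 ≅ Z^10, C_1 ≅ Z^30, C_2 ≅ Z^20.

The boundary map ∂_1: C_1 → C_0 maps an edge to its endpoints' difference, ∂[p,q] = q − p. For instance
  ∂[2,9] = [9] − [2].
As a 10×30 matrix over Z this has rank 9, with invariant factors (1,1,1,1,1,1,1,1,1).

Boundary ∂_2: C_2 → C_1 maps a triangle to the signed sum of its edges. For instance
  ∂[2,4,7] = [4,7] − [2,7] + [2,4],
  ∂[1,6,10] = [6,10] − [1,10] + [1,6].
As a 30×20 matrix over Z this has rank 20, with invariant factors (1,1,1,1,1,1,1,1,1,1,1,1,1,1,1,1,1,1,1,2).

Now H_k = ker ∂_k / im ∂_{k+1}, so:

  H_0: rank C_0 − rank ∂_1 = 10 − 9 = 1, and the invariant factors of ∂_1 are all 1, so H_0 = Z.
  H_1: rank ker ∂_1 − rank ∂_2 = (30 − 9) − 20 = 1, and ∂_2 has invariant factor 2 > 1, so H_1 = Z ⊕ Z_2.
  H_2: rank ker ∂_2 − rank ∂_3 = (20 − 20) − 0 = 0, and there is no ∂_3, so H_2 = 0.

As a check, the Euler characteristic is 10 − 30 + 20 = 0, which agrees with 1 − 1 + 0 = 0.

H_0 = Z,  H_1 = Z ⊕ Z_2,  H_2 = 0.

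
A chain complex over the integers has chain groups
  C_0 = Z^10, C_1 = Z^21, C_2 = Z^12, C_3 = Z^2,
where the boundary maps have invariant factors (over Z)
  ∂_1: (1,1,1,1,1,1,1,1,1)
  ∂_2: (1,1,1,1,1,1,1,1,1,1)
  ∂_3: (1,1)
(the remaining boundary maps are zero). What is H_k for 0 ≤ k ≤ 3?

H_0 = Z,  H_1 = Z^2,  H_2 = 0,  H_3 = 0.

H_0: b_0 = 10 − 0 − 9 = 1; torsion from ∂_1 factors > 1: none. So H_0 = Z.
H_1: b_1 = 21 − 9 − 10 = 2; torsion from ∂_2 factors > 1: none. So H_1 = Z^2.
H_2: b_2 = 12 − 10 − 2 = 0; torsion from ∂_3 factors > 1: none. So H_2 = 0.
H_3: b_3 = 2 − 2 − 0 = 0; torsion from ∂_4 factors > 1: none. So H_3 = 0.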